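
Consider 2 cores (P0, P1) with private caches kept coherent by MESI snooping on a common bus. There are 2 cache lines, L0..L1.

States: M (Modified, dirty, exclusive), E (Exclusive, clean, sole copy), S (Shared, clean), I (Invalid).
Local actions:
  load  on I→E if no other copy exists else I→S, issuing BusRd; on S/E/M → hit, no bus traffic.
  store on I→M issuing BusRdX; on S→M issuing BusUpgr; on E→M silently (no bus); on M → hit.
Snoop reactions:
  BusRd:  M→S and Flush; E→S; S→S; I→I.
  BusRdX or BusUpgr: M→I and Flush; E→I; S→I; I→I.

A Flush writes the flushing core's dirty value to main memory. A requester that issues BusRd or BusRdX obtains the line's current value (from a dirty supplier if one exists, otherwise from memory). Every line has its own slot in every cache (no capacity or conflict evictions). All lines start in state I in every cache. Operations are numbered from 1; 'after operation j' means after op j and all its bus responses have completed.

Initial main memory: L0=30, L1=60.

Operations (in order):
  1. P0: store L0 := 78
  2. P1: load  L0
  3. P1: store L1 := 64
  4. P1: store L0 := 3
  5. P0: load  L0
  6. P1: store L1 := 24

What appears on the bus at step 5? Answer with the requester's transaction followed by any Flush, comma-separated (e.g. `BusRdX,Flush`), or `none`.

bus = BusRd,Flush

step 1: P0: store L0 := 78  ⟶  MI  (L0)  txn=BusRdX  M[L0]=30
step 2: P1: load  L0  ⟶  SS  (L0)  txn=BusRd+Flush  M[L0]=78
step 3: P1: store L1 := 64  ⟶  IM  (L1)  txn=BusRdX  M[L1]=60
step 4: P1: store L0 := 3  ⟶  IM  (L0)  txn=BusUpgr  M[L0]=78
step 5: P0: load  L0  ⟶  SS  (L0)  txn=BusRd+Flush  M[L0]=3
step 6: P1: store L1 := 24  ⟶  IM  (L1)  txn=∅  M[L1]=60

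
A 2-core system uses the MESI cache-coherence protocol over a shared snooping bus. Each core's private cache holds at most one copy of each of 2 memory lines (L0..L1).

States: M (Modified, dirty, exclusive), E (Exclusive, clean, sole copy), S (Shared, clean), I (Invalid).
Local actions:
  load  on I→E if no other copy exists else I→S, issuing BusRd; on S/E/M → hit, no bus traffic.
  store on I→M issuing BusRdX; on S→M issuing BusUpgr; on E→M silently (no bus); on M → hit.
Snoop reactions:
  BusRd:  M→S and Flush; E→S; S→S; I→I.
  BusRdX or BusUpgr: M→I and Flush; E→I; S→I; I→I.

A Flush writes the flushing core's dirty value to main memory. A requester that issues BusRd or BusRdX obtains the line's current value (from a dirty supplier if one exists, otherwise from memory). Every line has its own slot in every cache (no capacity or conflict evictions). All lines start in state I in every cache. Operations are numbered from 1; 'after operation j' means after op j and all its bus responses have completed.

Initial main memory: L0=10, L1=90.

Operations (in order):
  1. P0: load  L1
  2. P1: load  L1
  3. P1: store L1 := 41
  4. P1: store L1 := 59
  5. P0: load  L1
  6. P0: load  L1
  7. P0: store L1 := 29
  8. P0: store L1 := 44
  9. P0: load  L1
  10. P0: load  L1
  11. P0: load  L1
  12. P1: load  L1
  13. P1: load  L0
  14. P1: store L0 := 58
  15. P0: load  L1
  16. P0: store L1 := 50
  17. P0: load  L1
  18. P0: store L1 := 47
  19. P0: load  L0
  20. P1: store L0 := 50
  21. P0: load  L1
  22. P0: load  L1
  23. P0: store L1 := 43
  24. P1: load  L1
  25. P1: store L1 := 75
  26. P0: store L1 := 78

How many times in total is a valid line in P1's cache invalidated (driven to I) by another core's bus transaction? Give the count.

step 1: P0: load  L1  ⟶  EI  (L1)  txn=BusRd  M[L1]=90
step 2: P1: load  L1  ⟶  SS  (L1)  txn=BusRd  M[L1]=90
step 3: P1: store L1 := 41  ⟶  IM  (L1)  txn=BusUpgr  M[L1]=90
step 4: P1: store L1 := 59  ⟶  IM  (L1)  txn=∅  M[L1]=90
step 5: P0: load  L1  ⟶  SS  (L1)  txn=BusRd+Flush  M[L1]=59
step 6: P0: load  L1  ⟶  SS  (L1)  txn=∅  M[L1]=59
step 7: P0: store L1 := 29  ⟶  MI  (L1)  txn=BusUpgr  M[L1]=59
step 8: P0: store L1 := 44  ⟶  MI  (L1)  txn=∅  M[L1]=59
step 9: P0: load  L1  ⟶  MI  (L1)  txn=∅  M[L1]=59
step 10: P0: load  L1  ⟶  MI  (L1)  txn=∅  M[L1]=59
step 11: P0: load  L1  ⟶  MI  (L1)  txn=∅  M[L1]=59
step 12: P1: load  L1  ⟶  SS  (L1)  txn=BusRd+Flush  M[L1]=44
step 13: P1: load  L0  ⟶  IE  (L0)  txn=BusRd  M[L0]=10
step 14: P1: store L0 := 58  ⟶  IM  (L0)  txn=∅  M[L0]=10
step 15: P0: load  L1  ⟶  SS  (L1)  txn=∅  M[L1]=44
step 16: P0: store L1 := 50  ⟶  MI  (L1)  txn=BusUpgr  M[L1]=44
step 17: P0: load  L1  ⟶  MI  (L1)  txn=∅  M[L1]=44
step 18: P0: store L1 := 47  ⟶  MI  (L1)  txn=∅  M[L1]=44
step 19: P0: load  L0  ⟶  SS  (L0)  txn=BusRd+Flush  M[L0]=58
step 20: P1: store L0 := 50  ⟶  IM  (L0)  txn=BusUpgr  M[L0]=58
step 21: P0: load  L1  ⟶  MI  (L1)  txn=∅  M[L1]=44
step 22: P0: load  L1  ⟶  MI  (L1)  txn=∅  M[L1]=44
step 23: P0: store L1 := 43  ⟶  MI  (L1)  txn=∅  M[L1]=44
step 24: P1: load  L1  ⟶  SS  (L1)  txn=BusRd+Flush  M[L1]=43
step 25: P1: store L1 := 75  ⟶  IM  (L1)  txn=BusUpgr  M[L1]=43
step 26: P0: store L1 := 78  ⟶  MI  (L1)  txn=BusRdX+Flush  M[L1]=75

invalidations = 3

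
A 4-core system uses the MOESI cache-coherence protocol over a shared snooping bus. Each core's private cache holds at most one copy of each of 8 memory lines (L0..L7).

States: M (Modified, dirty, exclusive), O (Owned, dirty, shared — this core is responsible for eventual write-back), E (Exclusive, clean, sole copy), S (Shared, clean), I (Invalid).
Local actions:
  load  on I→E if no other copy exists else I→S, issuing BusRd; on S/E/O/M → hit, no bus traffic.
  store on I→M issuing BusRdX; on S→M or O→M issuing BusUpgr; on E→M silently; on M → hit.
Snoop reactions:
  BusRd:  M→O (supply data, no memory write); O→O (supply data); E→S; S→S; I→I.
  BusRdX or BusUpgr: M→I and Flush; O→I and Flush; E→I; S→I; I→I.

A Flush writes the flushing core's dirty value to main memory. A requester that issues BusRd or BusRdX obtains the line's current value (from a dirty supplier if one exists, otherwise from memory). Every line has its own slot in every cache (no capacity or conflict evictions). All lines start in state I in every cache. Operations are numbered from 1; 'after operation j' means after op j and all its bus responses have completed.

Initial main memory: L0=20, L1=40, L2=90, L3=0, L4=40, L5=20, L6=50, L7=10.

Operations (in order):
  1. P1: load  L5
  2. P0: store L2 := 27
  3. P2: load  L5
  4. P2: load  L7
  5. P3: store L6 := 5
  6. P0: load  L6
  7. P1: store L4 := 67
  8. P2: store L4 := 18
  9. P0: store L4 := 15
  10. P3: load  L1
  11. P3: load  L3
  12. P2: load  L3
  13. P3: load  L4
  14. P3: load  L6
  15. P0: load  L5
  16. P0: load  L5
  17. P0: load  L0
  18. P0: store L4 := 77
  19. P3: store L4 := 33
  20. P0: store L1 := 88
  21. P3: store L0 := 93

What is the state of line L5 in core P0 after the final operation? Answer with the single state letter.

state = S

1. P1: load  L5  bus=[BusRd]  L5: P0=I P1=E P2=I P3=I  mem[L5]=20
2. P0: store L2 := 27  bus=[BusRdX]  L2: P0=M P1=I P2=I P3=I  mem[L2]=90
3. P2: load  L5  bus=[BusRd]  L5: P0=I P1=S P2=S P3=I  mem[L5]=20
4. P2: load  L7  bus=[BusRd]  L7: P0=I P1=I P2=E P3=I  mem[L7]=10
5. P3: store L6 := 5  bus=[BusRdX]  L6: P0=I P1=I P2=I P3=M  mem[L6]=50
6. P0: load  L6  bus=[BusRd]  L6: P0=S P1=I P2=I P3=O  mem[L6]=50
7. P1: store L4 := 67  bus=[BusRdX]  L4: P0=I P1=M P2=I P3=I  mem[L4]=40
8. P2: store L4 := 18  bus=[BusRdX,Flush]  L4: P0=I P1=I P2=M P3=I  mem[L4]=67
9. P0: store L4 := 15  bus=[BusRdX,Flush]  L4: P0=M P1=I P2=I P3=I  mem[L4]=18
10. P3: load  L1  bus=[BusRd]  L1: P0=I P1=I P2=I P3=E  mem[L1]=40
11. P3: load  L3  bus=[BusRd]  L3: P0=I P1=I P2=I P3=E  mem[L3]=0
12. P2: load  L3  bus=[BusRd]  L3: P0=I P1=I P2=S P3=S  mem[L3]=0
13. P3: load  L4  bus=[BusRd]  L4: P0=O P1=I P2=I P3=S  mem[L4]=18
14. P3: load  L6  bus=[-]  L6: P0=S P1=I P2=I P3=O  mem[L6]=50
15. P0: load  L5  bus=[BusRd]  L5: P0=S P1=S P2=S P3=I  mem[L5]=20
16. P0: load  L5  bus=[-]  L5: P0=S P1=S P2=S P3=I  mem[L5]=20
17. P0: load  L0  bus=[BusRd]  L0: P0=E P1=I P2=I P3=I  mem[L0]=20
18. P0: store L4 := 77  bus=[BusUpgr]  L4: P0=M P1=I P2=I P3=I  mem[L4]=18
19. P3: store L4 := 33  bus=[BusRdX,Flush]  L4: P0=I P1=I P2=I P3=M  mem[L4]=77
20. P0: store L1 := 88  bus=[BusRdX]  L1: P0=M P1=I P2=I P3=I  mem[L1]=40
21. P3: store L0 := 93  bus=[BusRdX]  L0: P0=I P1=I P2=I P3=M  mem[L0]=20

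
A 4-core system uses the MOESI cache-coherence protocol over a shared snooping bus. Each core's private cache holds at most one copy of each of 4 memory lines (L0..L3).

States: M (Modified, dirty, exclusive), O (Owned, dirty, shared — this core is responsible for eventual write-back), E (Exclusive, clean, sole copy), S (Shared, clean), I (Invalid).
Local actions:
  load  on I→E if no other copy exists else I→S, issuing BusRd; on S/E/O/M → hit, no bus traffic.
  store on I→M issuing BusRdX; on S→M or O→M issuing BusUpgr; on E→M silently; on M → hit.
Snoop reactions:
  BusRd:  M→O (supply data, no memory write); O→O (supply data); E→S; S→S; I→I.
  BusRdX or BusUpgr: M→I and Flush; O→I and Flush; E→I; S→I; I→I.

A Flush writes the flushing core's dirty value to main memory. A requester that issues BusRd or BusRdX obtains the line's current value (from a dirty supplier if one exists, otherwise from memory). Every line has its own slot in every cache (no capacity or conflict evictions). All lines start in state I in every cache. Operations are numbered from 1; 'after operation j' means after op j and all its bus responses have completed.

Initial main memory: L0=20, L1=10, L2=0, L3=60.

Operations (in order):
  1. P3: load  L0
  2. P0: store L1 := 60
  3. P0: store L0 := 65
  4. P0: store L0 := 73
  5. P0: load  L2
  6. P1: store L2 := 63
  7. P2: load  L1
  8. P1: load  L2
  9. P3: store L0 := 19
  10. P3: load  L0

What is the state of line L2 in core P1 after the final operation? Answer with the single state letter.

state = M

step 1: P3: load  L0  ⟶  IIIE  (L0)  txn=BusRd  M[L0]=20
step 2: P0: store L1 := 60  ⟶  MIII  (L1)  txn=BusRdX  M[L1]=10
step 3: P0: store L0 := 65  ⟶  MIII  (L0)  txn=BusRdX  M[L0]=20
step 4: P0: store L0 := 73  ⟶  MIII  (L0)  txn=∅  M[L0]=20
step 5: P0: load  L2  ⟶  EIII  (L2)  txn=BusRd  M[L2]=0
step 6: P1: store L2 := 63  ⟶  IMII  (L2)  txn=BusRdX  M[L2]=0
step 7: P2: load  L1  ⟶  OISI  (L1)  txn=BusRd  M[L1]=10
step 8: P1: load  L2  ⟶  IMII  (L2)  txn=∅  M[L2]=0
step 9: P3: store L0 := 19  ⟶  IIIM  (L0)  txn=BusRdX+Flush  M[L0]=73
step 10: P3: load  L0  ⟶  IIIM  (L0)  txn=∅  M[L0]=73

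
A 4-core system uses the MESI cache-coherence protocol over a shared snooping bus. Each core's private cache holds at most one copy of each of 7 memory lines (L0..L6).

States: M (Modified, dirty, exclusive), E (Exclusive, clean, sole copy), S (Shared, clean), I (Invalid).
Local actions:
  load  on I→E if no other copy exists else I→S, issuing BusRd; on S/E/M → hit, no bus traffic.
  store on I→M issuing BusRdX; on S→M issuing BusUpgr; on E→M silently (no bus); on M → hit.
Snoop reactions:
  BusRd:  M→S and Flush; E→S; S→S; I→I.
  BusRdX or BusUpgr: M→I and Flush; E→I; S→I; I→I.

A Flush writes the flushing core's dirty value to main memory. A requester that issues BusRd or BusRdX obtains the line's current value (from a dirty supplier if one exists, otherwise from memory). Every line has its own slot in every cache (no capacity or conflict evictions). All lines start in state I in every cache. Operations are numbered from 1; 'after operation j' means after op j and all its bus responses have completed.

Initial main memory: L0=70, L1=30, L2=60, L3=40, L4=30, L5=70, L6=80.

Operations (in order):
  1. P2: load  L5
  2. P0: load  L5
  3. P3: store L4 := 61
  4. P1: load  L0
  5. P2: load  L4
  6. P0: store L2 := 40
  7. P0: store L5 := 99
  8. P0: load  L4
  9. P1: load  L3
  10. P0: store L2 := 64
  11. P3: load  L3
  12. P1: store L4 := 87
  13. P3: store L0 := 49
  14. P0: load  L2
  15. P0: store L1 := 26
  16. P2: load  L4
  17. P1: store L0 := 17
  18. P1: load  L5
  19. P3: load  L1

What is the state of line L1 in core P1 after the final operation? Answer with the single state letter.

state = I

1. P2: load  L5  bus=[BusRd]  L5: P0=I P1=I P2=E P3=I  mem[L5]=70
2. P0: load  L5  bus=[BusRd]  L5: P0=S P1=I P2=S P3=I  mem[L5]=70
3. P3: store L4 := 61  bus=[BusRdX]  L4: P0=I P1=I P2=I P3=M  mem[L4]=30
4. P1: load  L0  bus=[BusRd]  L0: P0=I P1=E P2=I P3=I  mem[L0]=70
5. P2: load  L4  bus=[BusRd,Flush]  L4: P0=I P1=I P2=S P3=S  mem[L4]=61
6. P0: store L2 := 40  bus=[BusRdX]  L2: P0=M P1=I P2=I P3=I  mem[L2]=60
7. P0: store L5 := 99  bus=[BusUpgr]  L5: P0=M P1=I P2=I P3=I  mem[L5]=70
8. P0: load  L4  bus=[BusRd]  L4: P0=S P1=I P2=S P3=S  mem[L4]=61
9. P1: load  L3  bus=[BusRd]  L3: P0=I P1=E P2=I P3=I  mem[L3]=40
10. P0: store L2 := 64  bus=[-]  L2: P0=M P1=I P2=I P3=I  mem[L2]=60
11. P3: load  L3  bus=[BusRd]  L3: P0=I P1=S P2=I P3=S  mem[L3]=40
12. P1: store L4 := 87  bus=[BusRdX]  L4: P0=I P1=M P2=I P3=I  mem[L4]=61
13. P3: store L0 := 49  bus=[BusRdX]  L0: P0=I P1=I P2=I P3=M  mem[L0]=70
14. P0: load  L2  bus=[-]  L2: P0=M P1=I P2=I P3=I  mem[L2]=60
15. P0: store L1 := 26  bus=[BusRdX]  L1: P0=M P1=I P2=I P3=I  mem[L1]=30
16. P2: load  L4  bus=[BusRd,Flush]  L4: P0=I P1=S P2=S P3=I  mem[L4]=87
17. P1: store L0 := 17  bus=[BusRdX,Flush]  L0: P0=I P1=M P2=I P3=I  mem[L0]=49
18. P1: load  L5  bus=[BusRd,Flush]  L5: P0=S P1=S P2=I P3=I  mem[L5]=99
19. P3: load  L1  bus=[BusRd,Flush]  L1: P0=S P1=I P2=I P3=S  mem[L1]=26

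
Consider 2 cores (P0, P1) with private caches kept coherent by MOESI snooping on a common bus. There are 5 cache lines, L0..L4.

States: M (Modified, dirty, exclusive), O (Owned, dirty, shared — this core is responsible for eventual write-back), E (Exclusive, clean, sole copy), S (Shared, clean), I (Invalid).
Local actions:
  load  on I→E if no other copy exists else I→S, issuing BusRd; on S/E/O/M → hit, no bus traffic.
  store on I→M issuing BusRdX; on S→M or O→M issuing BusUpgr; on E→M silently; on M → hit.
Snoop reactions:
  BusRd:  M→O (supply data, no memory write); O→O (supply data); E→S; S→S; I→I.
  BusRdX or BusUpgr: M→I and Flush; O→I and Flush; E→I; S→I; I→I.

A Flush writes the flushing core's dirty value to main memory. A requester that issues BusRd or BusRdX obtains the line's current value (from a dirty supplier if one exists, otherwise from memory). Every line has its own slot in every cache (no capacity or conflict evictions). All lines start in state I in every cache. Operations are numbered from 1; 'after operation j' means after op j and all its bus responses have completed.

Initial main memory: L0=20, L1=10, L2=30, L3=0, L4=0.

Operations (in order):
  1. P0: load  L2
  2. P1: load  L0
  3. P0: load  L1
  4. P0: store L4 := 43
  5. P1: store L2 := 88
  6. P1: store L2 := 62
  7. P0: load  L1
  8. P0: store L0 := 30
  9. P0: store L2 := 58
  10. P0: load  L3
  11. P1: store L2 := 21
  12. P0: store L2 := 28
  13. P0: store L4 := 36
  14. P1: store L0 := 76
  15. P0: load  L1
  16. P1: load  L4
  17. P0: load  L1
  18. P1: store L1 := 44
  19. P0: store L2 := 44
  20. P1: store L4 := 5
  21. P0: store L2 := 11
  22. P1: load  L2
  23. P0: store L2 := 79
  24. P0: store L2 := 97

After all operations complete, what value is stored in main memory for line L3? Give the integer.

memory[L3] = 0

step 1: P0: load  L2  ⟶  EI  (L2)  txn=BusRd  M[L2]=30
step 2: P1: load  L0  ⟶  IE  (L0)  txn=BusRd  M[L0]=20
step 3: P0: load  L1  ⟶  EI  (L1)  txn=BusRd  M[L1]=10
step 4: P0: store L4 := 43  ⟶  MI  (L4)  txn=BusRdX  M[L4]=0
step 5: P1: store L2 := 88  ⟶  IM  (L2)  txn=BusRdX  M[L2]=30
step 6: P1: store L2 := 62  ⟶  IM  (L2)  txn=∅  M[L2]=30
step 7: P0: load  L1  ⟶  EI  (L1)  txn=∅  M[L1]=10
step 8: P0: store L0 := 30  ⟶  MI  (L0)  txn=BusRdX  M[L0]=20
step 9: P0: store L2 := 58  ⟶  MI  (L2)  txn=BusRdX+Flush  M[L2]=62
step 10: P0: load  L3  ⟶  EI  (L3)  txn=BusRd  M[L3]=0
step 11: P1: store L2 := 21  ⟶  IM  (L2)  txn=BusRdX+Flush  M[L2]=58
step 12: P0: store L2 := 28  ⟶  MI  (L2)  txn=BusRdX+Flush  M[L2]=21
step 13: P0: store L4 := 36  ⟶  MI  (L4)  txn=∅  M[L4]=0
step 14: P1: store L0 := 76  ⟶  IM  (L0)  txn=BusRdX+Flush  M[L0]=30
step 15: P0: load  L1  ⟶  EI  (L1)  txn=∅  M[L1]=10
step 16: P1: load  L4  ⟶  OS  (L4)  txn=BusRd  M[L4]=0
step 17: P0: load  L1  ⟶  EI  (L1)  txn=∅  M[L1]=10
step 18: P1: store L1 := 44  ⟶  IM  (L1)  txn=BusRdX  M[L1]=10
step 19: P0: store L2 := 44  ⟶  MI  (L2)  txn=∅  M[L2]=21
step 20: P1: store L4 := 5  ⟶  IM  (L4)  txn=BusUpgr+Flush  M[L4]=36
step 21: P0: store L2 := 11  ⟶  MI  (L2)  txn=∅  M[L2]=21
step 22: P1: load  L2  ⟶  OS  (L2)  txn=BusRd  M[L2]=21
step 23: P0: store L2 := 79  ⟶  MI  (L2)  txn=BusUpgr  M[L2]=21
step 24: P0: store L2 := 97  ⟶  MI  (L2)  txn=∅  M[L2]=21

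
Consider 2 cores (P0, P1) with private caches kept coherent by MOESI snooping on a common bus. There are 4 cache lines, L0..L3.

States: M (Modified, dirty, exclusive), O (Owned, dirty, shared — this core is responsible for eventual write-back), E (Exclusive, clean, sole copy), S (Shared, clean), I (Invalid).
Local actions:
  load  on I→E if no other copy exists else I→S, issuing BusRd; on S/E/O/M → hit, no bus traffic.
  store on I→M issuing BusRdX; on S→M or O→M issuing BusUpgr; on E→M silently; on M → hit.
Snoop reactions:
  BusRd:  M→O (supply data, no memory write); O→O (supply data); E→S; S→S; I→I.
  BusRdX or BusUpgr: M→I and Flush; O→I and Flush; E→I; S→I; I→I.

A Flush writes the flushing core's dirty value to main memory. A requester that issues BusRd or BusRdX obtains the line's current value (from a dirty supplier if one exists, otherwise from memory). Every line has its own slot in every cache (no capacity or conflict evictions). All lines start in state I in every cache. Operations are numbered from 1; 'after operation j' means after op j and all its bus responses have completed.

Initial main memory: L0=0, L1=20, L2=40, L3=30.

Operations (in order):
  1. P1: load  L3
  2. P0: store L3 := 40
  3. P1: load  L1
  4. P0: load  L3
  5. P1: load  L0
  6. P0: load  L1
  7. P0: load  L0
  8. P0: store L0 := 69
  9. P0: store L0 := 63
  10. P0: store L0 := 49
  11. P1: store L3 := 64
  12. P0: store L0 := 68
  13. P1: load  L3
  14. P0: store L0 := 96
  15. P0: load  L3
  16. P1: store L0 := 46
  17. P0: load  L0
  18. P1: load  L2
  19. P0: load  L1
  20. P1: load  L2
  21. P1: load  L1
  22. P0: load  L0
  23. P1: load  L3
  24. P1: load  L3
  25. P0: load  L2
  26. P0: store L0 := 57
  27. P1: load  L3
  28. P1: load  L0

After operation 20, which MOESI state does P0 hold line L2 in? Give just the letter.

1. P1: load  L3  bus=[BusRd]  L3: P0=I P1=E  mem[L3]=30
2. P0: store L3 := 40  bus=[BusRdX]  L3: P0=M P1=I  mem[L3]=30
3. P1: load  L1  bus=[BusRd]  L1: P0=I P1=E  mem[L1]=20
4. P0: load  L3  bus=[-]  L3: P0=M P1=I  mem[L3]=30
5. P1: load  L0  bus=[BusRd]  L0: P0=I P1=E  mem[L0]=0
6. P0: load  L1  bus=[BusRd]  L1: P0=S P1=S  mem[L1]=20
7. P0: load  L0  bus=[BusRd]  L0: P0=S P1=S  mem[L0]=0
8. P0: store L0 := 69  bus=[BusUpgr]  L0: P0=M P1=I  mem[L0]=0
9. P0: store L0 := 63  bus=[-]  L0: P0=M P1=I  mem[L0]=0
10. P0: store L0 := 49  bus=[-]  L0: P0=M P1=I  mem[L0]=0
11. P1: store L3 := 64  bus=[BusRdX,Flush]  L3: P0=I P1=M  mem[L3]=40
12. P0: store L0 := 68  bus=[-]  L0: P0=M P1=I  mem[L0]=0
13. P1: load  L3  bus=[-]  L3: P0=I P1=M  mem[L3]=40
14. P0: store L0 := 96  bus=[-]  L0: P0=M P1=I  mem[L0]=0
15. P0: load  L3  bus=[BusRd]  L3: P0=S P1=O  mem[L3]=40
16. P1: store L0 := 46  bus=[BusRdX,Flush]  L0: P0=I P1=M  mem[L0]=96
17. P0: load  L0  bus=[BusRd]  L0: P0=S P1=O  mem[L0]=96
18. P1: load  L2  bus=[BusRd]  L2: P0=I P1=E  mem[L2]=40
19. P0: load  L1  bus=[-]  L1: P0=S P1=S  mem[L1]=20
20. P1: load  L2  bus=[-]  L2: P0=I P1=E  mem[L2]=40
21. P1: load  L1  bus=[-]  L1: P0=S P1=S  mem[L1]=20
22. P0: load  L0  bus=[-]  L0: P0=S P1=O  mem[L0]=96
23. P1: load  L3  bus=[-]  L3: P0=S P1=O  mem[L3]=40
24. P1: load  L3  bus=[-]  L3: P0=S P1=O  mem[L3]=40
25. P0: load  L2  bus=[BusRd]  L2: P0=S P1=S  mem[L2]=40
26. P0: store L0 := 57  bus=[BusUpgr,Flush]  L0: P0=M P1=I  mem[L0]=46
27. P1: load  L3  bus=[-]  L3: P0=S P1=O  mem[L3]=40
28. P1: load  L0  bus=[BusRd]  L0: P0=O P1=S  mem[L0]=46

state = I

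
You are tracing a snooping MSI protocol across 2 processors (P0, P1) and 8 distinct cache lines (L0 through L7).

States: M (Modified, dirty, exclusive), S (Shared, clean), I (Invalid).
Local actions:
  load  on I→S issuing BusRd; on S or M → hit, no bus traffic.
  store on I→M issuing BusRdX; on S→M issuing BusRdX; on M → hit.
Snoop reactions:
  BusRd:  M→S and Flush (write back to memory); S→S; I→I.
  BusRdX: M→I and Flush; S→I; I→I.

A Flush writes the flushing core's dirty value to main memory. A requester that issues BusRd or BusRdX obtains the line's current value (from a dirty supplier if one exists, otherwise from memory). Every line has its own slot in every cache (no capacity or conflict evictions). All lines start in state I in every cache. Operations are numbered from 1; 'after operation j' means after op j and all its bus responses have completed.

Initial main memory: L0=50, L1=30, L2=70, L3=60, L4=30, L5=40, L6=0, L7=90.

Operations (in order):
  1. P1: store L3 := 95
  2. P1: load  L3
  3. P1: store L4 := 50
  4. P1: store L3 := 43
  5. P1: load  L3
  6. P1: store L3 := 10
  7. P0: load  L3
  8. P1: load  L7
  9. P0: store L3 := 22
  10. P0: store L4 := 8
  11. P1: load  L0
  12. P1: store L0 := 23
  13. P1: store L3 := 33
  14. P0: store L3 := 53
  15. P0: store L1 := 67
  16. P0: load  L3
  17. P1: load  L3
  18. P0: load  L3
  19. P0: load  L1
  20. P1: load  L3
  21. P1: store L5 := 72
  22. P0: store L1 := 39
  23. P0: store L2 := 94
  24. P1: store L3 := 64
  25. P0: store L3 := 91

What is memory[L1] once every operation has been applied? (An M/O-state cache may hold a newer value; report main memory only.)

[1] P1: store L3 := 95 | P0:I, P1:M(95) | bus: BusRdX
[2] P1: load  L3 | P0:I, P1:M(95) | bus: none
[3] P1: store L4 := 50 | P0:I, P1:M(50) | bus: BusRdX
[4] P1: store L3 := 43 | P0:I, P1:M(43) | bus: none
[5] P1: load  L3 | P0:I, P1:M(43) | bus: none
[6] P1: store L3 := 10 | P0:I, P1:M(10) | bus: none
[7] P0: load  L3 | P0:S(10), P1:S(10) | bus: BusRd,Flush
[8] P1: load  L7 | P0:I, P1:S(90) | bus: BusRd
[9] P0: store L3 := 22 | P0:M(22), P1:I | bus: BusRdX
[10] P0: store L4 := 8 | P0:M(8), P1:I | bus: BusRdX,Flush
[11] P1: load  L0 | P0:I, P1:S(50) | bus: BusRd
[12] P1: store L0 := 23 | P0:I, P1:M(23) | bus: BusRdX
[13] P1: store L3 := 33 | P0:I, P1:M(33) | bus: BusRdX,Flush
[14] P0: store L3 := 53 | P0:M(53), P1:I | bus: BusRdX,Flush
[15] P0: store L1 := 67 | P0:M(67), P1:I | bus: BusRdX
[16] P0: load  L3 | P0:M(53), P1:I | bus: none
[17] P1: load  L3 | P0:S(53), P1:S(53) | bus: BusRd,Flush
[18] P0: load  L3 | P0:S(53), P1:S(53) | bus: none
[19] P0: load  L1 | P0:M(67), P1:I | bus: none
[20] P1: load  L3 | P0:S(53), P1:S(53) | bus: none
[21] P1: store L5 := 72 | P0:I, P1:M(72) | bus: BusRdX
[22] P0: store L1 := 39 | P0:M(39), P1:I | bus: none
[23] P0: store L2 := 94 | P0:M(94), P1:I | bus: BusRdX
[24] P1: store L3 := 64 | P0:I, P1:M(64) | bus: BusRdX
[25] P0: store L3 := 91 | P0:M(91), P1:I | bus: BusRdX,Flush

memory[L1] = 30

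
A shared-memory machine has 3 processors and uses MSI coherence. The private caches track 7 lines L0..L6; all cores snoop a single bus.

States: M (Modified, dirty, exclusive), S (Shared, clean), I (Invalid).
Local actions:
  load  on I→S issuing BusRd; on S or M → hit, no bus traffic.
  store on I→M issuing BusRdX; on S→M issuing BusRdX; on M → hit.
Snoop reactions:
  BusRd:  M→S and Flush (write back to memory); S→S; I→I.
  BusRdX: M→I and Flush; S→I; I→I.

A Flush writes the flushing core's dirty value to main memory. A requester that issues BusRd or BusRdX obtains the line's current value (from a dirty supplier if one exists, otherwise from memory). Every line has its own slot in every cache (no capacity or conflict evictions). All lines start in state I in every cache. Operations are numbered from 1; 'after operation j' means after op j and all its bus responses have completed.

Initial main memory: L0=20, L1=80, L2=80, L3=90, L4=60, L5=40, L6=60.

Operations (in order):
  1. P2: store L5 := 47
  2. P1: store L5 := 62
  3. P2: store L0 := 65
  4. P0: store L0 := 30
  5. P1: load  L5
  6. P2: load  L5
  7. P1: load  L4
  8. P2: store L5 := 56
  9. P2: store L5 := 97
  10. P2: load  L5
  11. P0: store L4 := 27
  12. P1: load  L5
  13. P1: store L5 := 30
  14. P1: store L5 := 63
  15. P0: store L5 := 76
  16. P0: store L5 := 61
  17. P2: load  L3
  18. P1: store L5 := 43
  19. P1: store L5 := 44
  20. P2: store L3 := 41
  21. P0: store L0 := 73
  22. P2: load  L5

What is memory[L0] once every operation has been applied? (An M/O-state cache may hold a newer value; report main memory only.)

memory[L0] = 65

1. P2: store L5 := 47  bus=[BusRdX]  L5: P0=I P1=I P2=M  mem[L5]=40
2. P1: store L5 := 62  bus=[BusRdX,Flush]  L5: P0=I P1=M P2=I  mem[L5]=47
3. P2: store L0 := 65  bus=[BusRdX]  L0: P0=I P1=I P2=M  mem[L0]=20
4. P0: store L0 := 30  bus=[BusRdX,Flush]  L0: P0=M P1=I P2=I  mem[L0]=65
5. P1: load  L5  bus=[-]  L5: P0=I P1=M P2=I  mem[L5]=47
6. P2: load  L5  bus=[BusRd,Flush]  L5: P0=I P1=S P2=S  mem[L5]=62
7. P1: load  L4  bus=[BusRd]  L4: P0=I P1=S P2=I  mem[L4]=60
8. P2: store L5 := 56  bus=[BusRdX]  L5: P0=I P1=I P2=M  mem[L5]=62
9. P2: store L5 := 97  bus=[-]  L5: P0=I P1=I P2=M  mem[L5]=62
10. P2: load  L5  bus=[-]  L5: P0=I P1=I P2=M  mem[L5]=62
11. P0: store L4 := 27  bus=[BusRdX]  L4: P0=M P1=I P2=I  mem[L4]=60
12. P1: load  L5  bus=[BusRd,Flush]  L5: P0=I P1=S P2=S  mem[L5]=97
13. P1: store L5 := 30  bus=[BusRdX]  L5: P0=I P1=M P2=I  mem[L5]=97
14. P1: store L5 := 63  bus=[-]  L5: P0=I P1=M P2=I  mem[L5]=97
15. P0: store L5 := 76  bus=[BusRdX,Flush]  L5: P0=M P1=I P2=I  mem[L5]=63
16. P0: store L5 := 61  bus=[-]  L5: P0=M P1=I P2=I  mem[L5]=63
17. P2: load  L3  bus=[BusRd]  L3: P0=I P1=I P2=S  mem[L3]=90
18. P1: store L5 := 43  bus=[BusRdX,Flush]  L5: P0=I P1=M P2=I  mem[L5]=61
19. P1: store L5 := 44  bus=[-]  L5: P0=I P1=M P2=I  mem[L5]=61
20. P2: store L3 := 41  bus=[BusRdX]  L3: P0=I P1=I P2=M  mem[L3]=90
21. P0: store L0 := 73  bus=[-]  L0: P0=M P1=I P2=I  mem[L0]=65
22. P2: load  L5  bus=[BusRd,Flush]  L5: P0=I P1=S P2=S  mem[L5]=44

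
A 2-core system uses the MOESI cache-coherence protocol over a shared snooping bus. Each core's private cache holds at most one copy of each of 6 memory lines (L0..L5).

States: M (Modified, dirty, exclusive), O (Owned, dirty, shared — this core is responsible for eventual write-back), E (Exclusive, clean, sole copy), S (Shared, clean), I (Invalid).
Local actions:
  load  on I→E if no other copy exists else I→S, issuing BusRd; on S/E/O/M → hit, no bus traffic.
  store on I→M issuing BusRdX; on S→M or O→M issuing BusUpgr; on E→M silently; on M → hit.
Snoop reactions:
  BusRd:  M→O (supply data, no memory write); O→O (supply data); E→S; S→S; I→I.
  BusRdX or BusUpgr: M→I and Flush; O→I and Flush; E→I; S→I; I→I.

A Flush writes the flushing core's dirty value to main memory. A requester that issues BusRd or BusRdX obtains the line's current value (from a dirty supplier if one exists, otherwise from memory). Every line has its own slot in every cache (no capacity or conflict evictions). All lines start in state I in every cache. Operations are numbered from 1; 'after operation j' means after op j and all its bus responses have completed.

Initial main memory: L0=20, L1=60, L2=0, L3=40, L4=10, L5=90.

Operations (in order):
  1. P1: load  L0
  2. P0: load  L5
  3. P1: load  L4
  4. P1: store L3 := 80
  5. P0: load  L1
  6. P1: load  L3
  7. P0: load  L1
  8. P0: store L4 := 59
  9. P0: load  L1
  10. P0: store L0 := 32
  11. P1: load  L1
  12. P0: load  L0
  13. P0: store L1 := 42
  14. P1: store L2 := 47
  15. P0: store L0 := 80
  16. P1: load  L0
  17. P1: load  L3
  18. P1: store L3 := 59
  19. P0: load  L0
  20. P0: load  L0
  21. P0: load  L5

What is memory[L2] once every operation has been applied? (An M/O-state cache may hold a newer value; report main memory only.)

[1] P1: load  L0 | P0:I, P1:E(20) | bus: BusRd
[2] P0: load  L5 | P0:E(90), P1:I | bus: BusRd
[3] P1: load  L4 | P0:I, P1:E(10) | bus: BusRd
[4] P1: store L3 := 80 | P0:I, P1:M(80) | bus: BusRdX
[5] P0: load  L1 | P0:E(60), P1:I | bus: BusRd
[6] P1: load  L3 | P0:I, P1:M(80) | bus: none
[7] P0: load  L1 | P0:E(60), P1:I | bus: none
[8] P0: store L4 := 59 | P0:M(59), P1:I | bus: BusRdX
[9] P0: load  L1 | P0:E(60), P1:I | bus: none
[10] P0: store L0 := 32 | P0:M(32), P1:I | bus: BusRdX
[11] P1: load  L1 | P0:S(60), P1:S(60) | bus: BusRd
[12] P0: load  L0 | P0:M(32), P1:I | bus: none
[13] P0: store L1 := 42 | P0:M(42), P1:I | bus: BusUpgr
[14] P1: store L2 := 47 | P0:I, P1:M(47) | bus: BusRdX
[15] P0: store L0 := 80 | P0:M(80), P1:I | bus: none
[16] P1: load  L0 | P0:O(80), P1:S(80) | bus: BusRd
[17] P1: load  L3 | P0:I, P1:M(80) | bus: none
[18] P1: store L3 := 59 | P0:I, P1:M(59) | bus: none
[19] P0: load  L0 | P0:O(80), P1:S(80) | bus: none
[20] P0: load  L0 | P0:O(80), P1:S(80) | bus: none
[21] P0: load  L5 | P0:E(90), P1:I | bus: none

memory[L2] = 0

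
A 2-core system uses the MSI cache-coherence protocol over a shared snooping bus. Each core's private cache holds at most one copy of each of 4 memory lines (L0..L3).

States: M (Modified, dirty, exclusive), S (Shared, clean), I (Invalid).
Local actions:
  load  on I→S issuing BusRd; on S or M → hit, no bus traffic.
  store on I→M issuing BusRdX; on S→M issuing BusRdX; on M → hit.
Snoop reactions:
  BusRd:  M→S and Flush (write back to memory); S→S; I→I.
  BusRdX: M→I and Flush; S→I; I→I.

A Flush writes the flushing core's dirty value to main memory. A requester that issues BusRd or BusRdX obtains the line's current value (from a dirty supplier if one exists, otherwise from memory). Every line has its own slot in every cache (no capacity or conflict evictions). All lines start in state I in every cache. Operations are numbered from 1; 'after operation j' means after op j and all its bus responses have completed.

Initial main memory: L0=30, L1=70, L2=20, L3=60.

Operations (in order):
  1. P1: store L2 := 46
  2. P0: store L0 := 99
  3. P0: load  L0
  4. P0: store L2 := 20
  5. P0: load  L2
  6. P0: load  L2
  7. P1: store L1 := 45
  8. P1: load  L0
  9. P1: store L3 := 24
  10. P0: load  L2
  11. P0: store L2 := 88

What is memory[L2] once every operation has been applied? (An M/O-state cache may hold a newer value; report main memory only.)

memory[L2] = 46

[1] P1: store L2 := 46 | P0:I, P1:M(46) | bus: BusRdX
[2] P0: store L0 := 99 | P0:M(99), P1:I | bus: BusRdX
[3] P0: load  L0 | P0:M(99), P1:I | bus: none
[4] P0: store L2 := 20 | P0:M(20), P1:I | bus: BusRdX,Flush
[5] P0: load  L2 | P0:M(20), P1:I | bus: none
[6] P0: load  L2 | P0:M(20), P1:I | bus: none
[7] P1: store L1 := 45 | P0:I, P1:M(45) | bus: BusRdX
[8] P1: load  L0 | P0:S(99), P1:S(99) | bus: BusRd,Flush
[9] P1: store L3 := 24 | P0:I, P1:M(24) | bus: BusRdX
[10] P0: load  L2 | P0:M(20), P1:I | bus: none
[11] P0: store L2 := 88 | P0:M(88), P1:I | bus: none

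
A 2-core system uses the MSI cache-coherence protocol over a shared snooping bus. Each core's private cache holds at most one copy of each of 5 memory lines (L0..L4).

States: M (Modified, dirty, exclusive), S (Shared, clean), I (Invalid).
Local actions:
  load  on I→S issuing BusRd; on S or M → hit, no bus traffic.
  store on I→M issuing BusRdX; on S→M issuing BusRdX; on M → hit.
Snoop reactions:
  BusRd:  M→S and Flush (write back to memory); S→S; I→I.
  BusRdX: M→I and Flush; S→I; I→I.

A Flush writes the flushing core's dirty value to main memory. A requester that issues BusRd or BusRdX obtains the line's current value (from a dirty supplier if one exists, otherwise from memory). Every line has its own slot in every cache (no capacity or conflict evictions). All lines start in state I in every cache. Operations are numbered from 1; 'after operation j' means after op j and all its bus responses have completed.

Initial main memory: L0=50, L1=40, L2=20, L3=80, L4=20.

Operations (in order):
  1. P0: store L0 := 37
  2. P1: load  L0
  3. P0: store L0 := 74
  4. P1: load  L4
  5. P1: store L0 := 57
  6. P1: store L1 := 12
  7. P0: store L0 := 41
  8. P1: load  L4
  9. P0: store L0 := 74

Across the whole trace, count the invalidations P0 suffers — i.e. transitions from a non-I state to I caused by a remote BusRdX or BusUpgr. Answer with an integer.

step 1: P0: store L0 := 37  ⟶  MI  (L0)  txn=BusRdX  M[L0]=50
step 2: P1: load  L0  ⟶  SS  (L0)  txn=BusRd+Flush  M[L0]=37
step 3: P0: store L0 := 74  ⟶  MI  (L0)  txn=BusRdX  M[L0]=37
step 4: P1: load  L4  ⟶  IS  (L4)  txn=BusRd  M[L4]=20
step 5: P1: store L0 := 57  ⟶  IM  (L0)  txn=BusRdX+Flush  M[L0]=74
step 6: P1: store L1 := 12  ⟶  IM  (L1)  txn=BusRdX  M[L1]=40
step 7: P0: store L0 := 41  ⟶  MI  (L0)  txn=BusRdX+Flush  M[L0]=57
step 8: P1: load  L4  ⟶  IS  (L4)  txn=∅  M[L4]=20
step 9: P0: store L0 := 74  ⟶  MI  (L0)  txn=∅  M[L0]=57

invalidations = 1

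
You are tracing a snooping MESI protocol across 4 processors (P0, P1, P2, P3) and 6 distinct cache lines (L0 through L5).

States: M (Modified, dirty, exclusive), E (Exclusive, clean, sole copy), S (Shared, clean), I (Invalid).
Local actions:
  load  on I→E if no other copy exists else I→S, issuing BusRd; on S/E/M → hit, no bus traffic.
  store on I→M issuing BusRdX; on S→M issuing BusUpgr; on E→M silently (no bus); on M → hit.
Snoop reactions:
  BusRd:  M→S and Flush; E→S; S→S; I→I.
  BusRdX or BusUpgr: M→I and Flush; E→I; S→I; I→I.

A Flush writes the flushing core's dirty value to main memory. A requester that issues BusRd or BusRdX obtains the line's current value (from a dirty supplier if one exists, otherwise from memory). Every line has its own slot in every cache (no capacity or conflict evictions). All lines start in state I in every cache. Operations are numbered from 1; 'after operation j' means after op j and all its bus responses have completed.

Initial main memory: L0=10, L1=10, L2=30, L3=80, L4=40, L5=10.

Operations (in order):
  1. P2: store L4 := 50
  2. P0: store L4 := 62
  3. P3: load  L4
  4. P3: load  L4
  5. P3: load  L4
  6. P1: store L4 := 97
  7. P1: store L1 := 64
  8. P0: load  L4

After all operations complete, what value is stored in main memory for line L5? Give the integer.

  op1 P2: store L4 := 50 → I/I/M/I on L4; bus BusRdX; mem=40
  op2 P0: store L4 := 62 → M/I/I/I on L4; bus BusRdX Flush; mem=50
  op3 P3: load  L4 → S/I/I/S on L4; bus BusRd Flush; mem=62
  op4 P3: load  L4 → S/I/I/S on L4; bus (none); mem=62
  op5 P3: load  L4 → S/I/I/S on L4; bus (none); mem=62
  op6 P1: store L4 := 97 → I/M/I/I on L4; bus BusRdX; mem=62
  op7 P1: store L1 := 64 → I/M/I/I on L1; bus BusRdX; mem=10
  op8 P0: load  L4 → S/S/I/I on L4; bus BusRd Flush; mem=97

memory[L5] = 10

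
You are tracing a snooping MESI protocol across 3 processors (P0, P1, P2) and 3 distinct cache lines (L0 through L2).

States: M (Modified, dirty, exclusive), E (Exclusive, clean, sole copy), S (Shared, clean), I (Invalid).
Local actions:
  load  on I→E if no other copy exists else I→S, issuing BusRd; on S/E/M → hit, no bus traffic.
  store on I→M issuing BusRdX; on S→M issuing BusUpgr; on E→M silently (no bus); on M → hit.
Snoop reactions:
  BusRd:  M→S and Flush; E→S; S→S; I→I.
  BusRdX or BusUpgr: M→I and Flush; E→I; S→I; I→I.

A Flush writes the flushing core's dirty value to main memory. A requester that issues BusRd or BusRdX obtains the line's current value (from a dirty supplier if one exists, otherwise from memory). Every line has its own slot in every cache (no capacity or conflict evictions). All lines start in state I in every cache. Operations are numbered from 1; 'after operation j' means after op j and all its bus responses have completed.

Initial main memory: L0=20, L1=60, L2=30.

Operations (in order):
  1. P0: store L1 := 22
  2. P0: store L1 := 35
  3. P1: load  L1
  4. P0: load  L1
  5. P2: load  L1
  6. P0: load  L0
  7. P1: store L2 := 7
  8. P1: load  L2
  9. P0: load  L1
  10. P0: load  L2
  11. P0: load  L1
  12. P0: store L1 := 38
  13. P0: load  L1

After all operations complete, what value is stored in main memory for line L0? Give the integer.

memory[L0] = 20

1. P0: store L1 := 22  bus=[BusRdX]  L1: P0=M P1=I P2=I  mem[L1]=60
2. P0: store L1 := 35  bus=[-]  L1: P0=M P1=I P2=I  mem[L1]=60
3. P1: load  L1  bus=[BusRd,Flush]  L1: P0=S P1=S P2=I  mem[L1]=35
4. P0: load  L1  bus=[-]  L1: P0=S P1=S P2=I  mem[L1]=35
5. P2: load  L1  bus=[BusRd]  L1: P0=S P1=S P2=S  mem[L1]=35
6. P0: load  L0  bus=[BusRd]  L0: P0=E P1=I P2=I  mem[L0]=20
7. P1: store L2 := 7  bus=[BusRdX]  L2: P0=I P1=M P2=I  mem[L2]=30
8. P1: load  L2  bus=[-]  L2: P0=I P1=M P2=I  mem[L2]=30
9. P0: load  L1  bus=[-]  L1: P0=S P1=S P2=S  mem[L1]=35
10. P0: load  L2  bus=[BusRd,Flush]  L2: P0=S P1=S P2=I  mem[L2]=7
11. P0: load  L1  bus=[-]  L1: P0=S P1=S P2=S  mem[L1]=35
12. P0: store L1 := 38  bus=[BusUpgr]  L1: P0=M P1=I P2=I  mem[L1]=35
13. P0: load  L1  bus=[-]  L1: P0=M P1=I P2=I  mem[L1]=35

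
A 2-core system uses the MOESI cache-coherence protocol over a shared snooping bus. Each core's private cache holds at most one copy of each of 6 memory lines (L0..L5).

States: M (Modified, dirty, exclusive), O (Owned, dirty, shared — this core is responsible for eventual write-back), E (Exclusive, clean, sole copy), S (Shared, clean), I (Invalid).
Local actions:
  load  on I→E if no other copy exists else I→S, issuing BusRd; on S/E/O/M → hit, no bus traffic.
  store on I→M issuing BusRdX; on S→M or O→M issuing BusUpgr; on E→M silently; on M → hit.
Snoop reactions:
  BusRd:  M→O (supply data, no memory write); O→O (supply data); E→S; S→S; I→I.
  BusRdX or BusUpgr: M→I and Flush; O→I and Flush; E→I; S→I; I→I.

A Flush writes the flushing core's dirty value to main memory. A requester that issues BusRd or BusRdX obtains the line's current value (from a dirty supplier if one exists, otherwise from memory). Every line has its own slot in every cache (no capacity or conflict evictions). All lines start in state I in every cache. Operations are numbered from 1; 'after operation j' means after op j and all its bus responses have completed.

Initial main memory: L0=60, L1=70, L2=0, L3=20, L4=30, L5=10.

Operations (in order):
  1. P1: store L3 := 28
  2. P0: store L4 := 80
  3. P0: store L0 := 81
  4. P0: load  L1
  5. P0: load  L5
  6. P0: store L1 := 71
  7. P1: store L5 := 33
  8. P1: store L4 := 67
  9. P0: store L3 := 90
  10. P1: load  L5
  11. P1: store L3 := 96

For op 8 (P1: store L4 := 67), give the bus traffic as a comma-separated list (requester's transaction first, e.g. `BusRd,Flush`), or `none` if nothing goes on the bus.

bus = BusRdX,Flush

  op1 P1: store L3 := 28 → I/M on L3; bus BusRdX; mem=20
  op2 P0: store L4 := 80 → M/I on L4; bus BusRdX; mem=30
  op3 P0: store L0 := 81 → M/I on L0; bus BusRdX; mem=60
  op4 P0: load  L1 → E/I on L1; bus BusRd; mem=70
  op5 P0: load  L5 → E/I on L5; bus BusRd; mem=10
  op6 P0: store L1 := 71 → M/I on L1; bus (none); mem=70
  op7 P1: store L5 := 33 → I/M on L5; bus BusRdX; mem=10
  op8 P1: store L4 := 67 → I/M on L4; bus BusRdX Flush; mem=80
  op9 P0: store L3 := 90 → M/I on L3; bus BusRdX Flush; mem=28
  op10 P1: load  L5 → I/M on L5; bus (none); mem=10
  op11 P1: store L3 := 96 → I/M on L3; bus BusRdX Flush; mem=90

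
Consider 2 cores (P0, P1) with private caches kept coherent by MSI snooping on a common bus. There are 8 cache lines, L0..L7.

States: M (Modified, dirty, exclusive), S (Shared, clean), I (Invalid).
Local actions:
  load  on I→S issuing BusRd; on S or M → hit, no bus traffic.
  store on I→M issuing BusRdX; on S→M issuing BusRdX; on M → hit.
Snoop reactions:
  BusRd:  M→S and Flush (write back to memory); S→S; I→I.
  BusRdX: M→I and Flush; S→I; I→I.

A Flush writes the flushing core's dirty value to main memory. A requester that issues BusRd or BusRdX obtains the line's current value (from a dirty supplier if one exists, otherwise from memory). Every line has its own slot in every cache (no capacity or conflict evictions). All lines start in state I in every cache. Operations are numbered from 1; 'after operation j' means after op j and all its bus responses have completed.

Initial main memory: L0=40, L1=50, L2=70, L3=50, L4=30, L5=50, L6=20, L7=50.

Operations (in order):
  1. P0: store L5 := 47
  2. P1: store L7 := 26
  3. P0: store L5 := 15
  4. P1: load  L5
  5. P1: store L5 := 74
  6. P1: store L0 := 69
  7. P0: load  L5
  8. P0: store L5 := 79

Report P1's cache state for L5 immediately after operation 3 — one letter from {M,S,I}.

  op1 P0: store L5 := 47 → M/I on L5; bus BusRdX; mem=50
  op2 P1: store L7 := 26 → I/M on L7; bus BusRdX; mem=50
  op3 P0: store L5 := 15 → M/I on L5; bus (none); mem=50
  op4 P1: load  L5 → S/S on L5; bus BusRd Flush; mem=15
  op5 P1: store L5 := 74 → I/M on L5; bus BusRdX; mem=15
  op6 P1: store L0 := 69 → I/M on L0; bus BusRdX; mem=40
  op7 P0: load  L5 → S/S on L5; bus BusRd Flush; mem=74
  op8 P0: store L5 := 79 → M/I on L5; bus BusRdX; mem=74

state = I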